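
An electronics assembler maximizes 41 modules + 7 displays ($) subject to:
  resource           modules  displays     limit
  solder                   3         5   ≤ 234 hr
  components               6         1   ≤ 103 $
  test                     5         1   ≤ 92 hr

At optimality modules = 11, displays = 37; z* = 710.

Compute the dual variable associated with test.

Binding: components and test. Non-binding: solder (16 unused).
Since solder is not tight, its dual is 0.
The binding rows give the dual system: 6·y_components + 5·y_test = 41 and 1·y_components + 1·y_test = 7.
This yields shadow prices y_components = 6, y_test = 1.
Shadow price of test = 1.

1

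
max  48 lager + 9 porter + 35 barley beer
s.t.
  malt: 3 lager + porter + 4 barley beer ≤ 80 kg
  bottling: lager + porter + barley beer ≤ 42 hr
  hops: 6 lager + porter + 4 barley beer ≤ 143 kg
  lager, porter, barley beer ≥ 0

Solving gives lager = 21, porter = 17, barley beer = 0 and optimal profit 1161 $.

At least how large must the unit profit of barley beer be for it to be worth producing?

At the optimum: malt uses 80 of 80 (binding); bottling uses 38 of 42 (slack = 4); hops uses 143 of 143 (binding).
By complementary slackness, y = 0 for the non-binding constraint.
Dual feasibility on the basic columns requires 3·y_malt + 6·y_hops = 48, 1·y_malt + 1·y_hops = 9.
This yields shadow prices y_malt = 2, y_hops = 7.
barley beer enters the basis when its profit ≥ yᵀa₃ = 2·4 + 7·4 = 36.

36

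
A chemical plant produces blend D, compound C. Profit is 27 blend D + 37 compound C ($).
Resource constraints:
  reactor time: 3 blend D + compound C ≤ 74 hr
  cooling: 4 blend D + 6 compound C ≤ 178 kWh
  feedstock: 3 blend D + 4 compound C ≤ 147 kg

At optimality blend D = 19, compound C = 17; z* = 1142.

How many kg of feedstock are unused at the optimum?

feedstock used = 3·19 + 4·17 = 125; slack = 147 − 125 = 22.

22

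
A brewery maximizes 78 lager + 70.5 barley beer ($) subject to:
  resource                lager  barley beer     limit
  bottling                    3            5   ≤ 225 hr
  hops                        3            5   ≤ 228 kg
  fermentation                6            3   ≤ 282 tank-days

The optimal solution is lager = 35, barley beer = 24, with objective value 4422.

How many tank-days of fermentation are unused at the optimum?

fermentation used = 6·35 + 3·24 = 282; slack = 282 − 282 = 0.

0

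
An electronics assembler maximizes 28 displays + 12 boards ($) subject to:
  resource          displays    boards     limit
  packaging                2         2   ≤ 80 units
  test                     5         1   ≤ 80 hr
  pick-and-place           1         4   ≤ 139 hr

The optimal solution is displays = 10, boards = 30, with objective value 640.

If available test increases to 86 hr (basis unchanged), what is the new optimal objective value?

Binding: packaging and test. Non-binding: pick-and-place (9 unused).
By complementary slackness, y = 0 for the non-binding constraint.
The binding rows give the dual system: 2·y_packaging + 5·y_test = 28 and 2·y_packaging + 1·y_test = 12.
Solving: y_packaging = 4, y_test = 4.
Δz = y_test·Δb = 4 × (6) = 24, so new z* = 640 + 24 = 664.

664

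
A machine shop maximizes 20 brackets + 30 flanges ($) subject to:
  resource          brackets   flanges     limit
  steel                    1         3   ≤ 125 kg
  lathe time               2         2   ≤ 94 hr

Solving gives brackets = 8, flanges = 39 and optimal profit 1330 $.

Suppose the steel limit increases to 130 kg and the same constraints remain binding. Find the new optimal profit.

Check each constraint at x*: steel 125/125 (tight); lathe time 94/94 (tight).
Dual feasibility on the basic columns requires 1·y_steel + 2·y_lathe time = 20, 3·y_steel + 2·y_lathe time = 30.
Solving: y_steel = 5, y_lathe time = 7.5.
Δz = y_steel·Δb = 5 × (5) = 25, so new z* = 1330 + 25 = 1355.

1355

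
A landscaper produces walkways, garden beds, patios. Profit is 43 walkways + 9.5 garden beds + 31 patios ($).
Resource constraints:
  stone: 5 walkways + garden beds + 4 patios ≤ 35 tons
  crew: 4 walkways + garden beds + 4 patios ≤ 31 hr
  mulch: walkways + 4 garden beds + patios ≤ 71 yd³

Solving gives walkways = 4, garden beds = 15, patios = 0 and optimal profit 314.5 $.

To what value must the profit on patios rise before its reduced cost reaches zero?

Binding: stone and crew. Non-binding: mulch (7 unused).
Since mulch is not tight, its dual is 0.
From A_Bᵀ y = c: 5·y_stone + 4·y_crew = 43; 1·y_stone + 1·y_crew = 9.5.
This yields shadow prices y_stone = 5, y_crew = 4.5.
patios enters the basis when its profit ≥ yᵀa₃ = 5·4 + 4.5·4 = 38.

38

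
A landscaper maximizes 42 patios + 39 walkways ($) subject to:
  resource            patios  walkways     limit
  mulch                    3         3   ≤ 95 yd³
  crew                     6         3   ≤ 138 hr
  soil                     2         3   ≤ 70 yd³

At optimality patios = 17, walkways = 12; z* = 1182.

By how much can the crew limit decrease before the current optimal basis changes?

Binding constraints: crew, soil. The basis is B = [[6,3],[2,3]] with det 12.
Per unit decrease in crew, x* moves by d = (-0.25, 0.1667).
The basis stays optimal until patios reaches 0; allowable decrease = 68 hr.

68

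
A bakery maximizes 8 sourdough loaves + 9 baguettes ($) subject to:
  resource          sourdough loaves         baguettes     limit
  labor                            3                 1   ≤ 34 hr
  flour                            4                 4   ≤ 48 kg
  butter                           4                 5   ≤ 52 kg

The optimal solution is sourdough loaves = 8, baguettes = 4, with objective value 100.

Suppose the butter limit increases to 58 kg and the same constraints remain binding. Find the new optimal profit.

Binding: flour and butter. Non-binding: labor (6 unused).
Since labor is not tight, its dual is 0.
Dual feasibility on the basic columns requires 4·y_flour + 4·y_butter = 8, 4·y_flour + 5·y_butter = 9.
This yields shadow prices y_flour = 1, y_butter = 1.
Δz = y_butter·Δb = 1 × (6) = 6, so new z* = 100 + 6 = 106.

106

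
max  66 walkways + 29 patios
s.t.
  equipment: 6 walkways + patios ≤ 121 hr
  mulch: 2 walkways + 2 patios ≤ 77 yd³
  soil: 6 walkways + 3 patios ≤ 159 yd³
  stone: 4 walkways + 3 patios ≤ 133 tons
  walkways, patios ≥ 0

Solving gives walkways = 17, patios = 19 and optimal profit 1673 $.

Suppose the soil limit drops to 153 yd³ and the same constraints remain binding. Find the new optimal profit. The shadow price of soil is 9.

Δb = -6, so new z* = 1673 + (9)·(-6) = 1673 − 54 = 1619.

1619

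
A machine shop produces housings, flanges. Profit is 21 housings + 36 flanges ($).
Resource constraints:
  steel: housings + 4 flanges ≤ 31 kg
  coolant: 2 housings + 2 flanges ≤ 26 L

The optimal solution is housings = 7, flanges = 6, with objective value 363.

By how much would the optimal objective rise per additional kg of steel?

Check each constraint at x*: steel 31/31 (tight); coolant 26/26 (tight).
The binding rows give the dual system: 1·y_steel + 2·y_coolant = 21 and 4·y_steel + 2·y_coolant = 36.
Solving: y_steel = 5, y_coolant = 8.
Shadow price of steel = 5.

5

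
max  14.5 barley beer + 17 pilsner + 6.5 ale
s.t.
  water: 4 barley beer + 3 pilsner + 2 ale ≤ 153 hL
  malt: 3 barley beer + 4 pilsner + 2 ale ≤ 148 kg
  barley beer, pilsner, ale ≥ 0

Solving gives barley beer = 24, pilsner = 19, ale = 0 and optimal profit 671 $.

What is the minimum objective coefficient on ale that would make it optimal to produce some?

Check each constraint at x*: water 153/153 (tight); malt 148/148 (tight).
The binding rows give the dual system: 4·y_water + 3·y_malt = 14.5 and 3·y_water + 4·y_malt = 17.
→ y_water = 1 and y_malt = 3.5.
ale enters the basis when its profit ≥ yᵀa₃ = 1·2 + 3.5·2 = 9.

9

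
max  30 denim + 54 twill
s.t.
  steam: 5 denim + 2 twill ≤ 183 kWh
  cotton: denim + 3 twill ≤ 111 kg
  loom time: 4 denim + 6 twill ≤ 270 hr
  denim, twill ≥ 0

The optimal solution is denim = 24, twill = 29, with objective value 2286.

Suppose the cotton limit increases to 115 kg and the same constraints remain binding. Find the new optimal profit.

2310

Check each constraint at x*: steam 178/183 (slack 5); cotton 111/111 (tight); loom time 270/270 (tight).
By complementary slackness, y = 0 for the non-binding constraint.
The binding rows give the dual system: 1·y_cotton + 4·y_loom time = 30 and 3·y_cotton + 6·y_loom time = 54.
Solving: y_cotton = 6, y_loom time = 6.
Δz = y_cotton·Δb = 6 × (4) = 24, so new z* = 2286 + 24 = 2310.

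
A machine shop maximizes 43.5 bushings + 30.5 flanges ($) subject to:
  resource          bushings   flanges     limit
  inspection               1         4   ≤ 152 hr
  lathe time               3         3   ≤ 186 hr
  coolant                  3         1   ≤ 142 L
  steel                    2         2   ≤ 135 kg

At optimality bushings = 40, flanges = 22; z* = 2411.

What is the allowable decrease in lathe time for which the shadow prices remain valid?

Binding constraints: lathe time, coolant. The basis is B = [[3,3],[3,1]] with det -6.
Per unit decrease in lathe time, x* moves by d = (0.1667, -0.5).
The basis stays optimal until flanges reaches 0; allowable decrease = 44 hr.

44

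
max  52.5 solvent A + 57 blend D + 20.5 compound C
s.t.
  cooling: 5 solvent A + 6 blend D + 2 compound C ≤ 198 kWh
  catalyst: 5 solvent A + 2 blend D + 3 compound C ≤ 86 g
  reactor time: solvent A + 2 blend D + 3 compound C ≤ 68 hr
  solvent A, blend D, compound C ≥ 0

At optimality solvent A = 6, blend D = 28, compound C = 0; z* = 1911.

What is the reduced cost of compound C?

At the optimum: cooling uses 198 of 198 (binding); catalyst uses 86 of 86 (binding); reactor time uses 62 of 68 (slack = 6).
Slack constraints have shadow price 0 (complementary slackness).
Dual feasibility on the basic columns requires 5·y_cooling + 5·y_catalyst = 52.5, 6·y_cooling + 2·y_catalyst = 57.
→ y_cooling = 9 and y_catalyst = 1.5.
Reduced cost of compound C: c₃ − yᵀa₃ = 20.5 − (9·2 + 1.5·3) = 20.5 − 22.5 = -2.

-2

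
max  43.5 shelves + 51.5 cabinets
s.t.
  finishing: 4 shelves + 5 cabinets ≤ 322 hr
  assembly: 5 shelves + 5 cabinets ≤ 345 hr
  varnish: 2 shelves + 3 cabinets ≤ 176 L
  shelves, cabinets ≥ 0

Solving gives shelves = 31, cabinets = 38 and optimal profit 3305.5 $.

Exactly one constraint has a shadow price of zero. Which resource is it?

finishing

finishing: 314/322 (slack 8)
assembly: 345/345 (binding)
varnish: 176/176 (binding)
By complementary slackness, a constraint with positive slack has shadow price 0 → finishing.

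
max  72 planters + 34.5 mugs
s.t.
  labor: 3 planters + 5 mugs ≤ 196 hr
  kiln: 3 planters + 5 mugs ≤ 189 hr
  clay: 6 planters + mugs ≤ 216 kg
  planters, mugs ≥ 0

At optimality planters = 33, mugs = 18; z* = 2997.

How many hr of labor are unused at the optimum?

7

labor used = 3·33 + 5·18 = 189; slack = 196 − 189 = 7.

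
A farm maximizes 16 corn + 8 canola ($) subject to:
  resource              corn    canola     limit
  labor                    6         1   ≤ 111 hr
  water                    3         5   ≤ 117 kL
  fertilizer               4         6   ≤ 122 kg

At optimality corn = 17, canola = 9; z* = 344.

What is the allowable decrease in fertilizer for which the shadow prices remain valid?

48

Binding constraints: labor, fertilizer. The basis is B = [[6,1],[4,6]] with det 32.
Per unit decrease in fertilizer, x* moves by d = (0.03125, -0.1875).
The basis stays optimal until canola reaches 0; allowable decrease = 48 kg.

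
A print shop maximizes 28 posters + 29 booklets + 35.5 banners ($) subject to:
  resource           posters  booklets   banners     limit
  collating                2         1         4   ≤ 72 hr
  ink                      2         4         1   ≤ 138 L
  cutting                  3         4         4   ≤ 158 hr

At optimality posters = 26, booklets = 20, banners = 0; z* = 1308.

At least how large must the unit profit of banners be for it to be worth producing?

Binding: collating and cutting. Non-binding: ink (6 unused).
Since ink is not tight, its dual is 0.
From A_Bᵀ y = c: 2·y_collating + 3·y_cutting = 28; 1·y_collating + 4·y_cutting = 29.
→ y_collating = 5 and y_cutting = 6.
banners enters the basis when its profit ≥ yᵀa₃ = 5·4 + 6·4 = 44.

44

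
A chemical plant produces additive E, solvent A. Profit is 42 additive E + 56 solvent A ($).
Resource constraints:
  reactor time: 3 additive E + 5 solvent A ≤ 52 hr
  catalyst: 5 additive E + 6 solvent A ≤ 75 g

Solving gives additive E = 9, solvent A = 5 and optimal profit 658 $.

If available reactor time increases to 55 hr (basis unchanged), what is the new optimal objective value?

Check each constraint at x*: reactor time 52/52 (tight); catalyst 75/75 (tight).
The binding rows give the dual system: 3·y_reactor time + 5·y_catalyst = 42 and 5·y_reactor time + 6·y_catalyst = 56.
This yields shadow prices y_reactor time = 4, y_catalyst = 6.
Δz = y_reactor time·Δb = 4 × (3) = 12, so new z* = 658 + 12 = 670.

670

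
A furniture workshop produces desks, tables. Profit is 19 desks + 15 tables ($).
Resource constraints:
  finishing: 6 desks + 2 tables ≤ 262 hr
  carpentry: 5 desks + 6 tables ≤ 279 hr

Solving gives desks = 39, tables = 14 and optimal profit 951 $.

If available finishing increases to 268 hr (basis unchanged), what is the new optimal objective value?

960

Check each constraint at x*: finishing 262/262 (tight); carpentry 279/279 (tight).
The binding rows give the dual system: 6·y_finishing + 5·y_carpentry = 19 and 2·y_finishing + 6·y_carpentry = 15.
Solving: y_finishing = 1.5, y_carpentry = 2.
Δz = y_finishing·Δb = 1.5 × (6) = 9, so new z* = 951 + 9 = 960.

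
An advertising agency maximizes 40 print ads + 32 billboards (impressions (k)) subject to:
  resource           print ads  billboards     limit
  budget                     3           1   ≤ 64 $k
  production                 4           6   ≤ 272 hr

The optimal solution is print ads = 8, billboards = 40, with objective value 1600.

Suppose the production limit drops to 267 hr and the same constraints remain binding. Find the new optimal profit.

1580

At the optimum: budget uses 64 of 64 (binding); production uses 272 of 272 (binding).
The binding rows give the dual system: 3·y_budget + 4·y_production = 40 and 1·y_budget + 6·y_production = 32.
This yields shadow prices y_budget = 8, y_production = 4.
Δz = y_production·Δb = 4 × (-5) = -20, so new z* = 1600 − 20 = 1580.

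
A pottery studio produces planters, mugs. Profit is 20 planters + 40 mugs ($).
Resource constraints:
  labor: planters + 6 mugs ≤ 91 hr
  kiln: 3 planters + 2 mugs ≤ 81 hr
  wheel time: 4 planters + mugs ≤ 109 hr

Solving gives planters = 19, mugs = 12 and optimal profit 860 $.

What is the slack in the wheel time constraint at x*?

wheel time used = 4·19 + 1·12 = 88; slack = 109 − 88 = 21.

21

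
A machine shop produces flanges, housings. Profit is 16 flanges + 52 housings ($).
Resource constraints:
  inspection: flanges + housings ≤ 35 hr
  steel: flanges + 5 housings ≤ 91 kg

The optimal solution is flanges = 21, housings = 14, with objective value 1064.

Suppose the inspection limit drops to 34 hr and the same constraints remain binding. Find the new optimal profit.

1057

At the optimum: inspection uses 35 of 35 (binding); steel uses 91 of 91 (binding).
From A_Bᵀ y = c: 1·y_inspection + 1·y_steel = 16; 1·y_inspection + 5·y_steel = 52.
This yields shadow prices y_inspection = 7, y_steel = 9.
Δz = y_inspection·Δb = 7 × (-1) = -7, so new z* = 1064 − 7 = 1057.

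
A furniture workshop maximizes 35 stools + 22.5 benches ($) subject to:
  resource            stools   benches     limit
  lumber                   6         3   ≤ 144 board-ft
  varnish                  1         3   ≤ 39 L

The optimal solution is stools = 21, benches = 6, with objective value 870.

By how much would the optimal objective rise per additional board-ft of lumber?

Both lumber and varnish are binding at x*.
The binding rows give the dual system: 6·y_lumber + 1·y_varnish = 35 and 3·y_lumber + 3·y_varnish = 22.5.
Solving: y_lumber = 5.5, y_varnish = 2.
Shadow price of lumber = 5.5.

5.5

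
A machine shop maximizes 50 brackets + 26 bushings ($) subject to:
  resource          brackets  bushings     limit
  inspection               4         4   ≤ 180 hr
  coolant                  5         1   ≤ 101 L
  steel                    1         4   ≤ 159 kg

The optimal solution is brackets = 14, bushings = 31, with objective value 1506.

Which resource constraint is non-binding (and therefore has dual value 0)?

inspection: 180/180 (binding)
coolant: 101/101 (binding)
steel: 138/159 (slack 21)
By complementary slackness, a constraint with positive slack has shadow price 0 → steel.

steel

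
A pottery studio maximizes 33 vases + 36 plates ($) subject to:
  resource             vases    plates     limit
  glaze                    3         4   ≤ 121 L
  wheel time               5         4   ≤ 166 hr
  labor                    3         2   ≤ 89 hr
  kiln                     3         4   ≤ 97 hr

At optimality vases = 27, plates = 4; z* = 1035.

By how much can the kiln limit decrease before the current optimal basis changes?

Binding constraints: labor, kiln. The basis is B = [[3,2],[3,4]] with det 6.
Per unit decrease in kiln, x* moves by d = (0.3333, -0.5).
The basis stays optimal until plates reaches 0; allowable decrease = 8 hr.

8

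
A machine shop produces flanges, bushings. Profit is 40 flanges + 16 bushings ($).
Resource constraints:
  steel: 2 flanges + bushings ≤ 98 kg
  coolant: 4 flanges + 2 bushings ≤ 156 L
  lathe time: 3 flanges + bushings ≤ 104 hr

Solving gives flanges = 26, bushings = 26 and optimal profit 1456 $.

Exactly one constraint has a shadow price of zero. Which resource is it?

steel

steel: 78/98 (slack 20)
coolant: 156/156 (binding)
lathe time: 104/104 (binding)
By complementary slackness, a constraint with positive slack has shadow price 0 → steel.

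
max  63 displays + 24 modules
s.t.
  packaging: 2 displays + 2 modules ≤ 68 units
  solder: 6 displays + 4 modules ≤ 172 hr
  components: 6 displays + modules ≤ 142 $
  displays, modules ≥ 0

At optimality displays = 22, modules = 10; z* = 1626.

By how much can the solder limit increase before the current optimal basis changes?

7.2

Binding constraints: solder, components. The basis is B = [[6,4],[6,1]] with det -18.
Per unit increase in solder, x* moves by d = (-0.0556, 0.3333).
The basis stays optimal until packaging becomes binding; allowable increase = 7.2 hr.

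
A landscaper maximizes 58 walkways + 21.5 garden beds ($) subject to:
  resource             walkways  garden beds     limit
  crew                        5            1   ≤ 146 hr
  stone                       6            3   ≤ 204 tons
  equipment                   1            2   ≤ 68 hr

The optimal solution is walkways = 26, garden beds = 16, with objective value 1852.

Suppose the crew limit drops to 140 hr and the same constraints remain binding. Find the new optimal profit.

1822

Check each constraint at x*: crew 146/146 (tight); stone 204/204 (tight); equipment 58/68 (slack 10).
By complementary slackness, y = 0 for the non-binding constraint.
Dual feasibility on the basic columns requires 5·y_crew + 6·y_stone = 58, 1·y_crew + 3·y_stone = 21.5.
This yields shadow prices y_crew = 5, y_stone = 5.5.
Δz = y_crew·Δb = 5 × (-6) = -30, so new z* = 1852 − 30 = 1822.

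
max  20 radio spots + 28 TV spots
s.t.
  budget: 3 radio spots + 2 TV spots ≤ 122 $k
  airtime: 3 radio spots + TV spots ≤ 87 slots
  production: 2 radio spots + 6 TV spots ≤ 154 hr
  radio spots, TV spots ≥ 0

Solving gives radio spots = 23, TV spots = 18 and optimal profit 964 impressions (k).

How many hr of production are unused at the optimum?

production used = 2·23 + 6·18 = 154; slack = 154 − 154 = 0.

0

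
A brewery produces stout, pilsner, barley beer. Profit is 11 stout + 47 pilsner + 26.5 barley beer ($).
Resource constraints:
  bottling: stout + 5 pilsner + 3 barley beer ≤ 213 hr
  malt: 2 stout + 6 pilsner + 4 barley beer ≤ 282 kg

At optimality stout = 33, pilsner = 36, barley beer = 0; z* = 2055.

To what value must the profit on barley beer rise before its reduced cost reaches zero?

At the optimum: bottling uses 213 of 213 (binding); malt uses 282 of 282 (binding).
From A_Bᵀ y = c: 1·y_bottling + 2·y_malt = 11; 5·y_bottling + 6·y_malt = 47.
→ y_bottling = 7 and y_malt = 2.
barley beer enters the basis when its profit ≥ yᵀa₃ = 7·3 + 2·4 = 29.

29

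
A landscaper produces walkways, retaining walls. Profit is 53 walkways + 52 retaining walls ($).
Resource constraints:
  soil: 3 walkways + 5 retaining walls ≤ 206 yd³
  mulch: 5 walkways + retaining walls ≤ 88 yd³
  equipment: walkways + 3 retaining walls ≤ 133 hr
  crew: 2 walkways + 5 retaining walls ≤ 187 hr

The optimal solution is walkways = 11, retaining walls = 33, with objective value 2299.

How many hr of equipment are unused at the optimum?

equipment used = 1·11 + 3·33 = 110; slack = 133 − 110 = 23.

23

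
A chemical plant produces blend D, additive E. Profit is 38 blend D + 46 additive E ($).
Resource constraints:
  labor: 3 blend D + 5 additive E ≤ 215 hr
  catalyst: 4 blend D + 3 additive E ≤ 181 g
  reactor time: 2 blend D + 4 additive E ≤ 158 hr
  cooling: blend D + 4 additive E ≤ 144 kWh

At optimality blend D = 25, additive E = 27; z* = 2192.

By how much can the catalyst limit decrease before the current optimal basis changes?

Binding constraints: catalyst, reactor time. The basis is B = [[4,3],[2,4]] with det 10.
Per unit decrease in catalyst, x* moves by d = (-0.4, 0.2).
The basis stays optimal until cooling becomes binding; allowable decrease = 27.5 g.

27.5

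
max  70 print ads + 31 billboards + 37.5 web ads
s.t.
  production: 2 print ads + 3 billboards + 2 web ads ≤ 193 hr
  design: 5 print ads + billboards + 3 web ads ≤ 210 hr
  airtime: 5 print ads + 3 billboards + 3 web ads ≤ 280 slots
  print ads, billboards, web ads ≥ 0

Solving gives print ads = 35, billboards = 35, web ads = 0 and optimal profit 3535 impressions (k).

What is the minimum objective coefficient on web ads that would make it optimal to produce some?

At the optimum: production uses 175 of 193 (slack = 18); design uses 210 of 210 (binding); airtime uses 280 of 280 (binding).
By complementary slackness, y = 0 for the non-binding constraint.
From A_Bᵀ y = c: 5·y_design + 5·y_airtime = 70; 1·y_design + 3·y_airtime = 31.
→ y_design = 5.5 and y_airtime = 8.5.
web ads enters the basis when its profit ≥ yᵀa₃ = 5.5·3 + 8.5·3 = 42.

42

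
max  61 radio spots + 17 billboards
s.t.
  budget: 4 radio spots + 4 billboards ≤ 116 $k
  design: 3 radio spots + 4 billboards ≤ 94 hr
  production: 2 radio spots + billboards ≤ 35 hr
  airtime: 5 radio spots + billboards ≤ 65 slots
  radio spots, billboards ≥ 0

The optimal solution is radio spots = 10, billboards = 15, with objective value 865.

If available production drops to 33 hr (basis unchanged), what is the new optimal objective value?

849

Check each constraint at x*: budget 100/116 (slack 16); design 90/94 (slack 4); production 35/35 (tight); airtime 65/65 (tight).
Slack constraints have shadow price 0 (complementary slackness).
From A_Bᵀ y = c: 2·y_production + 5·y_airtime = 61; 1·y_production + 1·y_airtime = 17.
This yields shadow prices y_production = 8, y_airtime = 9.
Δz = y_production·Δb = 8 × (-2) = -16, so new z* = 865 − 16 = 849.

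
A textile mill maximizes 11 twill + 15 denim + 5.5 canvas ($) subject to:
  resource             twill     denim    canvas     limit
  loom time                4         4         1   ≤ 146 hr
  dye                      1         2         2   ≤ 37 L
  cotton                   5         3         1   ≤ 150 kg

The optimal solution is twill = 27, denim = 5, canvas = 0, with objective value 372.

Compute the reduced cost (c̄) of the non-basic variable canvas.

-7.5

Binding: dye and cotton. Non-binding: loom time (18 unused).
Since loom time is not tight, its dual is 0.
From A_Bᵀ y = c: 1·y_dye + 5·y_cotton = 11; 2·y_dye + 3·y_cotton = 15.
This yields shadow prices y_dye = 6, y_cotton = 1.
Reduced cost of canvas: c₃ − yᵀa₃ = 5.5 − (6·2 + 1·1) = 5.5 − 13 = -7.5.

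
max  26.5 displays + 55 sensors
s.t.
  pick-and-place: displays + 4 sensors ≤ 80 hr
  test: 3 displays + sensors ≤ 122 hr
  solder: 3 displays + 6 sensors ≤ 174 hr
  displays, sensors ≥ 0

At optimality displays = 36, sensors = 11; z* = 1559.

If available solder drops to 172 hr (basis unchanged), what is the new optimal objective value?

Binding: pick-and-place and solder. Non-binding: test (3 unused).
Slack constraints have shadow price 0 (complementary slackness).
The binding rows give the dual system: 1·y_pick-and-place + 3·y_solder = 26.5 and 4·y_pick-and-place + 6·y_solder = 55.
This yields shadow prices y_pick-and-place = 1, y_solder = 8.5.
Δz = y_solder·Δb = 8.5 × (-2) = -17, so new z* = 1559 − 17 = 1542.

1542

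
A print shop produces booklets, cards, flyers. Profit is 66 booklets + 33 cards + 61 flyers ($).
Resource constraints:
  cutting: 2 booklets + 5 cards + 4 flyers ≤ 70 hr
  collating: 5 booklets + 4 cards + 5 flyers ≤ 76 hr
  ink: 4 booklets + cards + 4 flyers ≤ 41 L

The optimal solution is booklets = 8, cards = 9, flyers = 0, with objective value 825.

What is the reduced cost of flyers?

-5

Binding: collating and ink. Non-binding: cutting (9 unused).
Since cutting is not tight, its dual is 0.
From A_Bᵀ y = c: 5·y_collating + 4·y_ink = 66; 4·y_collating + 1·y_ink = 33.
This yields shadow prices y_collating = 6, y_ink = 9.
Reduced cost of flyers: c₃ − yᵀa₃ = 61 − (6·5 + 9·4) = 61 − 66 = -5.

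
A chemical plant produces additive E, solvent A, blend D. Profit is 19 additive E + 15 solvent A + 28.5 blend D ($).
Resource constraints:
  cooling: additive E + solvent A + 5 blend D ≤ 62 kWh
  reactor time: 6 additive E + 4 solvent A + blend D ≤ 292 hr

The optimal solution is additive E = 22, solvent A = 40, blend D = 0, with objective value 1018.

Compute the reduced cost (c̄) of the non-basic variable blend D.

-8.5

Check each constraint at x*: cooling 62/62 (tight); reactor time 292/292 (tight).
The binding rows give the dual system: 1·y_cooling + 6·y_reactor time = 19 and 1·y_cooling + 4·y_reactor time = 15.
Solving: y_cooling = 7, y_reactor time = 2.
Reduced cost of blend D: c₃ − yᵀa₃ = 28.5 − (7·5 + 2·1) = 28.5 − 37 = -8.5.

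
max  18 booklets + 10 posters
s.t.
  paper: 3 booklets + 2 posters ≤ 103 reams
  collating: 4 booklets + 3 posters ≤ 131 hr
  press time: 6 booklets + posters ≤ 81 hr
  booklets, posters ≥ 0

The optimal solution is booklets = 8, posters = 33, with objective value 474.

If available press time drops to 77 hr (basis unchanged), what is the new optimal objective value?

470

Binding: collating and press time. Non-binding: paper (13 unused).
Slack constraints have shadow price 0 (complementary slackness).
The binding rows give the dual system: 4·y_collating + 6·y_press time = 18 and 3·y_collating + 1·y_press time = 10.
This yields shadow prices y_collating = 3, y_press time = 1.
Δz = y_press time·Δb = 1 × (-4) = -4, so new z* = 474 − 4 = 470.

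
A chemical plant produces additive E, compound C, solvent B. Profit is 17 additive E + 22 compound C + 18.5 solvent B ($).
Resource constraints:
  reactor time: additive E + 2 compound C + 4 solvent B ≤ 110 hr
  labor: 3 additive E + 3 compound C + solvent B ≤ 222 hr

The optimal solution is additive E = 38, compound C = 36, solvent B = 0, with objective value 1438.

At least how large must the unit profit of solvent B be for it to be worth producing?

24

At the optimum: reactor time uses 110 of 110 (binding); labor uses 222 of 222 (binding).
From A_Bᵀ y = c: 1·y_reactor time + 3·y_labor = 17; 2·y_reactor time + 3·y_labor = 22.
Solving: y_reactor time = 5, y_labor = 4.
solvent B enters the basis when its profit ≥ yᵀa₃ = 5·4 + 4·1 = 24.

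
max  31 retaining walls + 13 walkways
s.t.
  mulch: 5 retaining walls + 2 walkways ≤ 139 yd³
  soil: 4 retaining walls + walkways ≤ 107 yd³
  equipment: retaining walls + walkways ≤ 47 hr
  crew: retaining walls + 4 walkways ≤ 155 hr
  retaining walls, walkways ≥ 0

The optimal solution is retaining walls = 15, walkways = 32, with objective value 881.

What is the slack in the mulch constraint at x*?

mulch used = 5·15 + 2·32 = 139; slack = 139 − 139 = 0.

0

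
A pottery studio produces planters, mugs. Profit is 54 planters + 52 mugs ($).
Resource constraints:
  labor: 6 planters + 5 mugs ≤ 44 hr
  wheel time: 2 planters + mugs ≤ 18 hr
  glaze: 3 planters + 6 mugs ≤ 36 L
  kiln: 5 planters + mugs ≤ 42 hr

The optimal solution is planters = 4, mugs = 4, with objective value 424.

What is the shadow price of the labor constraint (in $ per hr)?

8

At the optimum: labor uses 44 of 44 (binding); wheel time uses 12 of 18 (slack = 6); glaze uses 36 of 36 (binding); kiln uses 24 of 42 (slack = 18).
Since wheel time, kiln are not tight, their duals are 0.
Dual feasibility on the basic columns requires 6·y_labor + 3·y_glaze = 54, 5·y_labor + 6·y_glaze = 52.
This yields shadow prices y_labor = 8, y_glaze = 2.
Shadow price of labor = 8.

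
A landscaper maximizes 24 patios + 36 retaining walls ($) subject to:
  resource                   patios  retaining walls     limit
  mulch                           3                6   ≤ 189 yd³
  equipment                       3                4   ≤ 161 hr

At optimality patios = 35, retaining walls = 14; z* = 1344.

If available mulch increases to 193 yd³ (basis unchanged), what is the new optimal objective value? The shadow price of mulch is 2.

Δb = 4, so new z* = 1344 + (2)·(4) = 1344 + 8 = 1352.

1352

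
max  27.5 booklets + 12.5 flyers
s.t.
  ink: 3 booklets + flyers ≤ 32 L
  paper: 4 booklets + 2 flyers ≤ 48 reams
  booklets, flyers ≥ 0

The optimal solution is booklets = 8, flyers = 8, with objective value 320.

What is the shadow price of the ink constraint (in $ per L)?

2.5

At the optimum: ink uses 32 of 32 (binding); paper uses 48 of 48 (binding).
The binding rows give the dual system: 3·y_ink + 4·y_paper = 27.5 and 1·y_ink + 2·y_paper = 12.5.
This yields shadow prices y_ink = 2.5, y_paper = 5.
Shadow price of ink = 2.5.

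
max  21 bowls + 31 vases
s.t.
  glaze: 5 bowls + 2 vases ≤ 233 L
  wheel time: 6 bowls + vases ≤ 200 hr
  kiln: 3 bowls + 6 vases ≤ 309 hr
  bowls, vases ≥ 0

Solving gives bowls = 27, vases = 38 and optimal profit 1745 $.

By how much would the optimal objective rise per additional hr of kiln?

5

At the optimum: glaze uses 211 of 233 (slack = 22); wheel time uses 200 of 200 (binding); kiln uses 309 of 309 (binding).
By complementary slackness, y = 0 for the non-binding constraint.
From A_Bᵀ y = c: 6·y_wheel time + 3·y_kiln = 21; 1·y_wheel time + 6·y_kiln = 31.
This yields shadow prices y_wheel time = 1, y_kiln = 5.
Shadow price of kiln = 5.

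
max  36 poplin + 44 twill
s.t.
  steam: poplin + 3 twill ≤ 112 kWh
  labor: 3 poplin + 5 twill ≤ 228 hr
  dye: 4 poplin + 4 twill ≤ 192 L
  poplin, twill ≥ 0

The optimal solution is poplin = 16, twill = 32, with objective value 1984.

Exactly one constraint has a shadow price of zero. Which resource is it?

labor

steam: 112/112 (binding)
labor: 208/228 (slack 20)
dye: 192/192 (binding)
By complementary slackness, a constraint with positive slack has shadow price 0 → labor.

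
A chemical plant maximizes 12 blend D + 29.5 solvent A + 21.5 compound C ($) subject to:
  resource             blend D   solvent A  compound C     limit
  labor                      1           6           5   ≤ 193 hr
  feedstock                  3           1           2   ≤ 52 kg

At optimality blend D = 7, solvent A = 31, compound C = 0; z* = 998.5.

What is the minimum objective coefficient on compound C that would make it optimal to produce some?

27.5

At the optimum: labor uses 193 of 193 (binding); feedstock uses 52 of 52 (binding).
From A_Bᵀ y = c: 1·y_labor + 3·y_feedstock = 12; 6·y_labor + 1·y_feedstock = 29.5.
This yields shadow prices y_labor = 4.5, y_feedstock = 2.5.
compound C enters the basis when its profit ≥ yᵀa₃ = 4.5·5 + 2.5·2 = 27.5.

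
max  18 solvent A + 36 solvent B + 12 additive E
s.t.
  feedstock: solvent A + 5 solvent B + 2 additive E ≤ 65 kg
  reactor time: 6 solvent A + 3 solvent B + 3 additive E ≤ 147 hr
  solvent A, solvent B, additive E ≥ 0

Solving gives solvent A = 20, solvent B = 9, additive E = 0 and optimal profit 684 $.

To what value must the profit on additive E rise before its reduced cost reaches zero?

18

At the optimum: feedstock uses 65 of 65 (binding); reactor time uses 147 of 147 (binding).
Dual feasibility on the basic columns requires 1·y_feedstock + 6·y_reactor time = 18, 5·y_feedstock + 3·y_reactor time = 36.
Solving: y_feedstock = 6, y_reactor time = 2.
additive E enters the basis when its profit ≥ yᵀa₃ = 6·2 + 2·3 = 18.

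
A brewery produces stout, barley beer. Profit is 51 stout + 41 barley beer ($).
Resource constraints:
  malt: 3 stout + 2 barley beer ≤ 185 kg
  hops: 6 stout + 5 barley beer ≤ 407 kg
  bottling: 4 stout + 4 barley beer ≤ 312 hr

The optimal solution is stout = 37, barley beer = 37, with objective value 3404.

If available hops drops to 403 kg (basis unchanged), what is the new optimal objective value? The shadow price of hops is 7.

Δb = -4, so new z* = 3404 + (7)·(-4) = 3404 − 28 = 3376.

3376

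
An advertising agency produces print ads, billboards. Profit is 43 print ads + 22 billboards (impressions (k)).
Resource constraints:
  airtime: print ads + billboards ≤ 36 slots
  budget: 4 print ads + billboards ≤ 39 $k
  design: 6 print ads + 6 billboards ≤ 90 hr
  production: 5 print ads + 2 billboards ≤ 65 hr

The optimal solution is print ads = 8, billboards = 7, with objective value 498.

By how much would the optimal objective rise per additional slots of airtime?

0

At the optimum: airtime uses 15 of 36 (slack = 21); budget uses 39 of 39 (binding); design uses 90 of 90 (binding); production uses 54 of 65 (slack = 11).
Slack constraints have shadow price 0 (complementary slackness).
From A_Bᵀ y = c: 4·y_budget + 6·y_design = 43; 1·y_budget + 6·y_design = 22.
This yields shadow prices y_budget = 7, y_design = 2.5.
Shadow price of airtime = 0.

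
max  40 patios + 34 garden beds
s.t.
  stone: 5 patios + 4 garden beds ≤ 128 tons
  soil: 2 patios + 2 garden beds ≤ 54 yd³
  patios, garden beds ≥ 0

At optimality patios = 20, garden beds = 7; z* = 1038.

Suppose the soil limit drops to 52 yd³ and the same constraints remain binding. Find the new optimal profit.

1028

At the optimum: stone uses 128 of 128 (binding); soil uses 54 of 54 (binding).
From A_Bᵀ y = c: 5·y_stone + 2·y_soil = 40; 4·y_stone + 2·y_soil = 34.
→ y_stone = 6 and y_soil = 5.
Δz = y_soil·Δb = 5 × (-2) = -10, so new z* = 1038 − 10 = 1028.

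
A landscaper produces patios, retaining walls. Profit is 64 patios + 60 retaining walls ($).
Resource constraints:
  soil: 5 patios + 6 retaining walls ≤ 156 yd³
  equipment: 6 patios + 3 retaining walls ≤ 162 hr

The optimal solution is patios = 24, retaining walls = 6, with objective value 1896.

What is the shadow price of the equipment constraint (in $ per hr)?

Both soil and equipment are binding at x*.
Dual feasibility on the basic columns requires 5·y_soil + 6·y_equipment = 64, 6·y_soil + 3·y_equipment = 60.
Solving: y_soil = 8, y_equipment = 4.
Shadow price of equipment = 4.

4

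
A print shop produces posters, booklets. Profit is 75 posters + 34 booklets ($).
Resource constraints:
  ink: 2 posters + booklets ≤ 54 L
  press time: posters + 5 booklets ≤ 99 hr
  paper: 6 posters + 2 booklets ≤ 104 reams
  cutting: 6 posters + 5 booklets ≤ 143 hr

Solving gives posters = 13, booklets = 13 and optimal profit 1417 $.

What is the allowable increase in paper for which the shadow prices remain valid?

39

Binding constraints: paper, cutting. The basis is B = [[6,2],[6,5]] with det 18.
Per unit increase in paper, x* moves by d = (0.2778, -0.3333).
The basis stays optimal until booklets reaches 0; allowable increase = 39 reams.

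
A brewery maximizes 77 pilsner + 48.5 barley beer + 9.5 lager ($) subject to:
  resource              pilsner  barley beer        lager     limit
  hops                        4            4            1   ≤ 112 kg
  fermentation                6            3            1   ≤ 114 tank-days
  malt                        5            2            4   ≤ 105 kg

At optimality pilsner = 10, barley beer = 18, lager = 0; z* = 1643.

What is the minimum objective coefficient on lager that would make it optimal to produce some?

14.5

Binding: hops and fermentation. Non-binding: malt (19 unused).
Slack constraints have shadow price 0 (complementary slackness).
Dual feasibility on the basic columns requires 4·y_hops + 6·y_fermentation = 77, 4·y_hops + 3·y_fermentation = 48.5.
→ y_hops = 5 and y_fermentation = 9.5.
lager enters the basis when its profit ≥ yᵀa₃ = 5·1 + 9.5·1 = 14.5.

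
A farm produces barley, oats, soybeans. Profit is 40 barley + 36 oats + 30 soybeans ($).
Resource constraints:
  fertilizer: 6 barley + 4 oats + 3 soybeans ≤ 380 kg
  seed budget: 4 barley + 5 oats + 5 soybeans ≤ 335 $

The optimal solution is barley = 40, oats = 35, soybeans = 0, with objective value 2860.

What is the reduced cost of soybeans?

-2

Both fertilizer and seed budget are binding at x*.
From A_Bᵀ y = c: 6·y_fertilizer + 4·y_seed budget = 40; 4·y_fertilizer + 5·y_seed budget = 36.
→ y_fertilizer = 4 and y_seed budget = 4.
Reduced cost of soybeans: c₃ − yᵀa₃ = 30 − (4·3 + 4·5) = 30 − 32 = -2.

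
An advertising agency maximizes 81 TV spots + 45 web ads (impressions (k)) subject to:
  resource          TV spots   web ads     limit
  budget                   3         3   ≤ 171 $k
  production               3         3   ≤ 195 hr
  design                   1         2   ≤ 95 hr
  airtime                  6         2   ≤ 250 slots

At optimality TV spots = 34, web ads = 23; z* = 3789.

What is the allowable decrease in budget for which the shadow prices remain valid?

Binding constraints: budget, airtime. The basis is B = [[3,3],[6,2]] with det -12.
Per unit decrease in budget, x* moves by d = (0.1667, -0.5).
The basis stays optimal until web ads reaches 0; allowable decrease = 46 $k.

46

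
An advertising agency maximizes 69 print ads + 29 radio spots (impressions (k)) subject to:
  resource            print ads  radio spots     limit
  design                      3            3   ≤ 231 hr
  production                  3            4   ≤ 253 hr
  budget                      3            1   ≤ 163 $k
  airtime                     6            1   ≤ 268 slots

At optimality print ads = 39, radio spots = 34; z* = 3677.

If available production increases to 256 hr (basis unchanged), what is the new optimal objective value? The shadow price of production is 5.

Δb = 3, so new z* = 3677 + (5)·(3) = 3677 + 15 = 3692.

3692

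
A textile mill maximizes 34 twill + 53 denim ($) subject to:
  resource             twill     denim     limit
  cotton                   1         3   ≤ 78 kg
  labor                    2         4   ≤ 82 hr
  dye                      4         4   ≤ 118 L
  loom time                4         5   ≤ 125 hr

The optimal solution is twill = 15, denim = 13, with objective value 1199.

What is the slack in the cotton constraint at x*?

24

cotton used = 1·15 + 3·13 = 54; slack = 78 − 54 = 24.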